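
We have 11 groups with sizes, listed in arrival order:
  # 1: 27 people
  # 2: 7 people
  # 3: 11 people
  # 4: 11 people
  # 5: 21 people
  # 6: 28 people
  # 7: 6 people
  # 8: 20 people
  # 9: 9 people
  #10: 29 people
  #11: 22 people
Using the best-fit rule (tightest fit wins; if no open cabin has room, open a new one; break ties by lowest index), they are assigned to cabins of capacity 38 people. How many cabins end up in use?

  27 → cabin 1 (new)  [load 27/38]
  7 → cabin 1  [load 34/38]
  11 → cabin 2 (new)  [load 11/38]
  11 → cabin 2  [load 22/38]
  21 → cabin 3 (new)  [load 21/38]
  28 → cabin 4 (new)  [load 28/38]
  6 → cabin 4  [load 34/38]
  20 → cabin 5 (new)  [load 20/38]
  9 → cabin 2  [load 31/38]
  29 → cabin 6 (new)  [load 29/38]
  22 → cabin 7 (new)  [load 22/38]
7 cabins opened.

7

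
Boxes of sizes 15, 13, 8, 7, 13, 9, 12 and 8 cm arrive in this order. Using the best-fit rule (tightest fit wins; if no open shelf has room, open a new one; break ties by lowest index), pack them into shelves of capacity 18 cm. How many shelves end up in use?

6

  15 → shelf 1 (new)  [load 15/18]
  13 → shelf 2 (new)  [load 13/18]
  8 → shelf 3 (new)  [load 8/18]
  7 → shelf 3  [load 15/18]
  13 → shelf 4 (new)  [load 13/18]
  9 → shelf 5 (new)  [load 9/18]
  12 → shelf 6 (new)  [load 12/18]
  8 → shelf 5  [load 17/18]
6 shelves opened.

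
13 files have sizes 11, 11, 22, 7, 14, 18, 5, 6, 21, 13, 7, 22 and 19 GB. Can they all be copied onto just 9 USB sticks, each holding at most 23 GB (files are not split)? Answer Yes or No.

A valid assignment using 9 USB sticks:
  USB stick 1: 22 = 22
  USB stick 2: 22 = 22
  USB stick 3: 21 = 21
  USB stick 4: 19 = 19
  USB stick 5: 18 + 5 = 23
  USB stick 6: 14 + 7 = 21
  USB stick 7: 13 + 7 = 20
  USB stick 8: 11 + 11 = 22
  USB stick 9: 6 = 6
Every load is within 23 GB, so 9 USB sticks suffice.

Yes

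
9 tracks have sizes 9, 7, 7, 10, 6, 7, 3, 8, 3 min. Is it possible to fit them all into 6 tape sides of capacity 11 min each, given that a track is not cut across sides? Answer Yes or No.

No

Total = 60 min; ⌈60/11⌉ = 6.
7 tracks each exceed half the capacity and cannot share a side, forcing at least 7 tape sides.
At least 7 tape sides are required, but only 6 are allowed.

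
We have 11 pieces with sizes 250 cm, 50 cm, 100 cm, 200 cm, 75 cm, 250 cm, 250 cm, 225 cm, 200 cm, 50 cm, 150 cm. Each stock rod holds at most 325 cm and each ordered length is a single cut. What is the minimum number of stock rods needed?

Total = 250 + 250 + 250 + 225 + 200 + 200 + 150 + 100 + 75 + 50 + 50 = 1800 cm.
Lower bound: ⌈1800/325⌉ = 6 stock rods.
A packing using 7 stock rods:
  stock rod 1: 250 + 75 = 325
  stock rod 2: 250 + 50 = 300
  stock rod 3: 250 + 50 = 300
  stock rod 4: 225 + 100 = 325
  stock rod 5: 200 = 200
  stock rod 6: 200 = 200
  stock rod 7: 150 = 150
No arrangement into 6 stock rods stays within capacity, so 7 is optimal.

7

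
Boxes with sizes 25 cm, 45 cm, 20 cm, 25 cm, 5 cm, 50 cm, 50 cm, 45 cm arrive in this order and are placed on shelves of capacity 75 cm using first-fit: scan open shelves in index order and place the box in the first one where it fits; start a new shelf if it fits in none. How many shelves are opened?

5

  25 → shelf 1 (new)  [load 25/75]
  45 → shelf 1  [load 70/75]
  20 → shelf 2 (new)  [load 20/75]
  25 → shelf 2  [load 45/75]
  5 → shelf 1  [load 75/75]
  50 → shelf 3 (new)  [load 50/75]
  50 → shelf 4 (new)  [load 50/75]
  45 → shelf 5 (new)  [load 45/75]
5 shelves opened.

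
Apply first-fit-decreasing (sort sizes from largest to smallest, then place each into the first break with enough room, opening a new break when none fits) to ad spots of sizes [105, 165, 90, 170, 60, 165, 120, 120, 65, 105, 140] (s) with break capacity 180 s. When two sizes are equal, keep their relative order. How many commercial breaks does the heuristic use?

Sorted descending: 170, 165, 165, 140, 120, 120, 105, 105, 90, 65, 60.
  170 → break 1 (new)  [load 170/180]
  165 → break 2 (new)  [load 165/180]
  165 → break 3 (new)  [load 165/180]
  140 → break 4 (new)  [load 140/180]
  120 → break 5 (new)  [load 120/180]
  120 → break 6 (new)  [load 120/180]
  105 → break 7 (new)  [load 105/180]
  105 → break 8 (new)  [load 105/180]
  90 → break 9 (new)  [load 90/180]
  65 → break 7  [load 170/180]
  60 → break 5  [load 180/180]
9 commercial breaks opened.

9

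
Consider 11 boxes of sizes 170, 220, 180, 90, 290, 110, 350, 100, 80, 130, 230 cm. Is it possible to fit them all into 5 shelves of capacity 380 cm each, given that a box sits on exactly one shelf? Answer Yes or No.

Total = 1950 cm; ⌈1950/380⌉ = 6.
At least 6 shelves are required, but only 5 are allowed.

No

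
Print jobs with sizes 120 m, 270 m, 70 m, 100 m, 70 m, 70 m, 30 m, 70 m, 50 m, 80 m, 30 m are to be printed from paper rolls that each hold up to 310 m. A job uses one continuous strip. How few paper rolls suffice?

4

Total = 270 + 120 + 100 + 80 + 70 + 70 + 70 + 70 + 50 + 30 + 30 = 960 m.
Lower bound: ⌈960/310⌉ = 4 paper rolls.
A packing using 4 paper rolls:
  roll 1: 270 + 30 = 300
  roll 2: 120 + 100 + 80 = 300
  roll 3: 70 + 70 + 70 + 70 + 30 = 310
  roll 4: 50 = 50
This matches the lower bound, so 4 is optimal.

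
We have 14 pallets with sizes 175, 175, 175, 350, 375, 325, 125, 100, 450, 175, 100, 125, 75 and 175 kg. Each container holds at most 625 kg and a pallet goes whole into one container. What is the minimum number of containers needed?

Total = 450 + 375 + 350 + 325 + 175 + 175 + 175 + 175 + 175 + 125 + 125 + 100 + 100 + 75 = 2900 kg.
Lower bound: ⌈2900/625⌉ = 5 containers.
A packing using 5 containers:
  container 1: 450 + 175 = 625
  container 2: 375 + 175 + 75 = 625
  container 3: 350 + 175 + 100 = 625
  container 4: 325 + 175 + 125 = 625
  container 5: 175 + 125 + 100 = 400
This matches the lower bound, so 5 is optimal.

5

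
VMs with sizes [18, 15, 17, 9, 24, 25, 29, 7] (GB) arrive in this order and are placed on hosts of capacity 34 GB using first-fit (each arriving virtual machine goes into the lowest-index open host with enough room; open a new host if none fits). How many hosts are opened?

  18 → host 1 (new)  [load 18/34]
  15 → host 1  [load 33/34]
  17 → host 2 (new)  [load 17/34]
  9 → host 2  [load 26/34]
  24 → host 3 (new)  [load 24/34]
  25 → host 4 (new)  [load 25/34]
  29 → host 5 (new)  [load 29/34]
  7 → host 2  [load 33/34]
5 hosts opened.

5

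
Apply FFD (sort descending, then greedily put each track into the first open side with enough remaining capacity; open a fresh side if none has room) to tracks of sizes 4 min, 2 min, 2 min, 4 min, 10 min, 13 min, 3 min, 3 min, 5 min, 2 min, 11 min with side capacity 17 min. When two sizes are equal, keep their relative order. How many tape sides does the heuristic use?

4

Sorted descending: 13, 11, 10, 5, 4, 4, 3, 3, 2, 2, 2.
  13 → side 1 (new)  [load 13/17]
  11 → side 2 (new)  [load 11/17]
  10 → side 3 (new)  [load 10/17]
  5 → side 2  [load 16/17]
  4 → side 1  [load 17/17]
  4 → side 3  [load 14/17]
  3 → side 3  [load 17/17]
  3 → side 4 (new)  [load 3/17]
  2 → side 4  [load 5/17]
  2 → side 4  [load 7/17]
  2 → side 4  [load 9/17]
4 tape sides opened.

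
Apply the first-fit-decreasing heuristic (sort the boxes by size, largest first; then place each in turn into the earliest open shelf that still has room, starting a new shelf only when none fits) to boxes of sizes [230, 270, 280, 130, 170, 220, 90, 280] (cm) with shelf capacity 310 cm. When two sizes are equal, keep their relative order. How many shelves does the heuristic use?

Sorted descending: 280, 280, 270, 230, 220, 170, 130, 90.
  280 → shelf 1 (new)  [load 280/310]
  280 → shelf 2 (new)  [load 280/310]
  270 → shelf 3 (new)  [load 270/310]
  230 → shelf 4 (new)  [load 230/310]
  220 → shelf 5 (new)  [load 220/310]
  170 → shelf 6 (new)  [load 170/310]
  130 → shelf 6  [load 300/310]
  90 → shelf 5  [load 310/310]
6 shelves opened.

6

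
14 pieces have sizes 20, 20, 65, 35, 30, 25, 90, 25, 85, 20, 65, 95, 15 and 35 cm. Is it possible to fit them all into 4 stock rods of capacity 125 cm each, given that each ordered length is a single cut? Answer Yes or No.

No

Total = 625 cm; ⌈625/125⌉ = 5.
At least 5 stock rods are required, but only 4 are allowed.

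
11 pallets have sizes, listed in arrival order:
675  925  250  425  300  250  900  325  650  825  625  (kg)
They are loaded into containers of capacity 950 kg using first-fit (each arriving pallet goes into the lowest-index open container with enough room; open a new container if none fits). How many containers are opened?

  675 → container 1 (new)  [load 675/950]
  925 → container 2 (new)  [load 925/950]
  250 → container 1  [load 925/950]
  425 → container 3 (new)  [load 425/950]
  300 → container 3  [load 725/950]
  250 → container 4 (new)  [load 250/950]
  900 → container 5 (new)  [load 900/950]
  325 → container 4  [load 575/950]
  650 → container 6 (new)  [load 650/950]
  825 → container 7 (new)  [load 825/950]
  625 → container 8 (new)  [load 625/950]
8 containers opened.

8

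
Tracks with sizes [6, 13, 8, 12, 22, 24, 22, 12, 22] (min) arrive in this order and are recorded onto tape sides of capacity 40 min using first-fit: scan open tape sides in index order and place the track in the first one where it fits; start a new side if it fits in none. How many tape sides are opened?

5

  6 → side 1 (new)  [load 6/40]
  13 → side 1  [load 19/40]
  8 → side 1  [load 27/40]
  12 → side 1  [load 39/40]
  22 → side 2 (new)  [load 22/40]
  24 → side 3 (new)  [load 24/40]
  22 → side 4 (new)  [load 22/40]
  12 → side 2  [load 34/40]
  22 → side 5 (new)  [load 22/40]
5 tape sides opened.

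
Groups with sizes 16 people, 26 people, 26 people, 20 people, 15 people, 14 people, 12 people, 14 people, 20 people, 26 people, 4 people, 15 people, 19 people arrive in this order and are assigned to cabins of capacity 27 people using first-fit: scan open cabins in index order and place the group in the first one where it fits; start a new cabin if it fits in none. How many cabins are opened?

  16 → cabin 1 (new)  [load 16/27]
  26 → cabin 2 (new)  [load 26/27]
  26 → cabin 3 (new)  [load 26/27]
  20 → cabin 4 (new)  [load 20/27]
  15 → cabin 5 (new)  [load 15/27]
  14 → cabin 6 (new)  [load 14/27]
  12 → cabin 5  [load 27/27]
  14 → cabin 7 (new)  [load 14/27]
  20 → cabin 8 (new)  [load 20/27]
  26 → cabin 9 (new)  [load 26/27]
  4 → cabin 1  [load 20/27]
  15 → cabin 10 (new)  [load 15/27]
  19 → cabin 11 (new)  [load 19/27]
11 cabins opened.

11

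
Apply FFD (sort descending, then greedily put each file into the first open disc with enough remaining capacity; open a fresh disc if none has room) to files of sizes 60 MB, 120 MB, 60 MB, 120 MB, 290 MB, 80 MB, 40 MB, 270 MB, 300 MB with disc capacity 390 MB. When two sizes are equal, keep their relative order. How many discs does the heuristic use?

4

Sorted descending: 300, 290, 270, 120, 120, 80, 60, 60, 40.
  300 → disc 1 (new)  [load 300/390]
  290 → disc 2 (new)  [load 290/390]
  270 → disc 3 (new)  [load 270/390]
  120 → disc 3  [load 390/390]
  120 → disc 4 (new)  [load 120/390]
  80 → disc 1  [load 380/390]
  60 → disc 2  [load 350/390]
  60 → disc 4  [load 180/390]
  40 → disc 2  [load 390/390]
4 discs opened.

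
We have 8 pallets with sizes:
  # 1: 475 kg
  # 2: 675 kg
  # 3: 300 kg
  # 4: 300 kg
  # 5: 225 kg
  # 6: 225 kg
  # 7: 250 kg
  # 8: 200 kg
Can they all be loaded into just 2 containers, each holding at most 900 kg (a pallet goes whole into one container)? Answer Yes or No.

No

Total = 2650 kg; ⌈2650/900⌉ = 3.
At least 3 containers are required, but only 2 are allowed.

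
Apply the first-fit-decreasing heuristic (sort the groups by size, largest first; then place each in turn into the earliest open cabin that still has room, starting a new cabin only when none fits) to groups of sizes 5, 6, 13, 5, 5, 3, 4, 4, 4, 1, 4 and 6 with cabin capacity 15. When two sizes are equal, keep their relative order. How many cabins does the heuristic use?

5

Sorted descending: 13, 6, 6, 5, 5, 5, 4, 4, 4, 4, 3, 1.
  13 → cabin 1 (new)  [load 13/15]
  6 → cabin 2 (new)  [load 6/15]
  6 → cabin 2  [load 12/15]
  5 → cabin 3 (new)  [load 5/15]
  5 → cabin 3  [load 10/15]
  5 → cabin 3  [load 15/15]
  4 → cabin 4 (new)  [load 4/15]
  4 → cabin 4  [load 8/15]
  4 → cabin 4  [load 12/15]
  4 → cabin 5 (new)  [load 4/15]
  3 → cabin 2  [load 15/15]
  1 → cabin 1  [load 14/15]
5 cabins opened.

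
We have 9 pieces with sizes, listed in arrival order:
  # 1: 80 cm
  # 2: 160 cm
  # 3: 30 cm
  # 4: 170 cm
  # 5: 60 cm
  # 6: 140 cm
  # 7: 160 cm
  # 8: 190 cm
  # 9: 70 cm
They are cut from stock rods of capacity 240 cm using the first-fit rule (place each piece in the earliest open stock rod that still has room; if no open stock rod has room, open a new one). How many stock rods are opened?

  80 → stock rod 1 (new)  [load 80/240]
  160 → stock rod 1  [load 240/240]
  30 → stock rod 2 (new)  [load 30/240]
  170 → stock rod 2  [load 200/240]
  60 → stock rod 3 (new)  [load 60/240]
  140 → stock rod 3  [load 200/240]
  160 → stock rod 4 (new)  [load 160/240]
  190 → stock rod 5 (new)  [load 190/240]
  70 → stock rod 4  [load 230/240]
5 stock rods opened.

5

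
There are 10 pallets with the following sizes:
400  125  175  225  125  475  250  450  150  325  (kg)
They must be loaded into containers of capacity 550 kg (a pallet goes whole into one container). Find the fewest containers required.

6

Total = 475 + 450 + 400 + 325 + 250 + 225 + 175 + 150 + 125 + 125 = 2700 kg.
Lower bound: ⌈2700/550⌉ = 5 containers.
A packing using 6 containers:
  container 1: 475 = 475
  container 2: 450 = 450
  container 3: 400 + 150 = 550
  container 4: 325 + 225 = 550
  container 5: 250 + 175 + 125 = 550
  container 6: 125 = 125
No arrangement into 5 containers stays within capacity, so 6 is optimal.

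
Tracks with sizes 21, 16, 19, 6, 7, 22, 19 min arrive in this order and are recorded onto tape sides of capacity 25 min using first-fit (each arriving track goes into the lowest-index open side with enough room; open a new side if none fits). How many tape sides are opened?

6

  21 → side 1 (new)  [load 21/25]
  16 → side 2 (new)  [load 16/25]
  19 → side 3 (new)  [load 19/25]
  6 → side 2  [load 22/25]
  7 → side 4 (new)  [load 7/25]
  22 → side 5 (new)  [load 22/25]
  19 → side 6 (new)  [load 19/25]
6 tape sides opened.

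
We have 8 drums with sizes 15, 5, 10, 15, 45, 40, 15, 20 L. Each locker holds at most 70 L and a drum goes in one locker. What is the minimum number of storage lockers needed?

Total = 45 + 40 + 20 + 15 + 15 + 15 + 10 + 5 = 165 L.
Lower bound: ⌈165/70⌉ = 3 storage lockers.
A packing using 3 storage lockers:
  locker 1: 45 + 20 + 5 = 70
  locker 2: 40 + 15 + 15 = 70
  locker 3: 15 + 10 = 25
This matches the lower bound, so 3 is optimal.

3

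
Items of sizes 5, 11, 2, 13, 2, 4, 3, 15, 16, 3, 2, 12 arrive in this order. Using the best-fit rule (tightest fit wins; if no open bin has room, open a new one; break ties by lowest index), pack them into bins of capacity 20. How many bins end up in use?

5

  5 → bin 1 (new)  [load 5/20]
  11 → bin 1  [load 16/20]
  2 → bin 1  [load 18/20]
  13 → bin 2 (new)  [load 13/20]
  2 → bin 1  [load 20/20]
  4 → bin 2  [load 17/20]
  3 → bin 2  [load 20/20]
  15 → bin 3 (new)  [load 15/20]
  16 → bin 4 (new)  [load 16/20]
  3 → bin 4  [load 19/20]
  2 → bin 3  [load 17/20]
  12 → bin 5 (new)  [load 12/20]
5 bins opened.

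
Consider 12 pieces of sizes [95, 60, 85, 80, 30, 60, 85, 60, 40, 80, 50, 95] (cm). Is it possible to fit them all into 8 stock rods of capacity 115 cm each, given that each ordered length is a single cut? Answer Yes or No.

Total = 820 cm; ⌈820/115⌉ = 8.
9 pieces each exceed half the capacity and cannot share a stock rod, forcing at least 9 stock rods.
At least 9 stock rods are required, but only 8 are allowed.

No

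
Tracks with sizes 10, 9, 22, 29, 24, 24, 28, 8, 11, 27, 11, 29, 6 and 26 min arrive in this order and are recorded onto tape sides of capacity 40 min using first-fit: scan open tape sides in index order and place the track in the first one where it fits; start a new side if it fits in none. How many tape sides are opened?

  10 → side 1 (new)  [load 10/40]
  9 → side 1  [load 19/40]
  22 → side 2 (new)  [load 22/40]
  29 → side 3 (new)  [load 29/40]
  24 → side 4 (new)  [load 24/40]
  24 → side 5 (new)  [load 24/40]
  28 → side 6 (new)  [load 28/40]
  8 → side 1  [load 27/40]
  11 → side 1  [load 38/40]
  27 → side 7 (new)  [load 27/40]
  11 → side 2  [load 33/40]
  29 → side 8 (new)  [load 29/40]
  6 → side 2  [load 39/40]
  26 → side 9 (new)  [load 26/40]
9 tape sides opened.

9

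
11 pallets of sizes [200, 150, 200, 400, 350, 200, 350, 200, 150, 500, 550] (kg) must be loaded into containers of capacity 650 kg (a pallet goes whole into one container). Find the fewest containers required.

6

Total = 550 + 500 + 400 + 350 + 350 + 200 + 200 + 200 + 200 + 150 + 150 = 3250 kg.
Lower bound: ⌈3250/650⌉ = 5 containers.
A packing using 6 containers:
  container 1: 550 = 550
  container 2: 500 + 150 = 650
  container 3: 400 + 200 = 600
  container 4: 350 + 200 = 550
  container 5: 350 + 200 = 550
  container 6: 200 + 150 = 350
No arrangement into 5 containers stays within capacity, so 6 is optimal.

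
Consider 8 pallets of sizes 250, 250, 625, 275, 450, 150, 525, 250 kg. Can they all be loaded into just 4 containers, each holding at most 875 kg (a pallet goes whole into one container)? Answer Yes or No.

A valid assignment using 4 containers:
  container 1: 625 + 250 = 875
  container 2: 525 + 275 = 800
  container 3: 450 + 250 + 150 = 850
  container 4: 250 = 250
Every load is within 875 kg, so 4 containers suffice.

Yes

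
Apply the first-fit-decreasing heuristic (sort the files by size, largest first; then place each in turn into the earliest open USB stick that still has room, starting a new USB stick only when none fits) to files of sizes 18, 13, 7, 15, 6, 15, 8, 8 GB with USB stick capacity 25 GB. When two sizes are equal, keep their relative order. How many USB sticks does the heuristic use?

4

Sorted descending: 18, 15, 15, 13, 8, 8, 7, 6.
  18 → USB stick 1 (new)  [load 18/25]
  15 → USB stick 2 (new)  [load 15/25]
  15 → USB stick 3 (new)  [load 15/25]
  13 → USB stick 4 (new)  [load 13/25]
  8 → USB stick 2  [load 23/25]
  8 → USB stick 3  [load 23/25]
  7 → USB stick 1  [load 25/25]
  6 → USB stick 4  [load 19/25]
4 USB sticks opened.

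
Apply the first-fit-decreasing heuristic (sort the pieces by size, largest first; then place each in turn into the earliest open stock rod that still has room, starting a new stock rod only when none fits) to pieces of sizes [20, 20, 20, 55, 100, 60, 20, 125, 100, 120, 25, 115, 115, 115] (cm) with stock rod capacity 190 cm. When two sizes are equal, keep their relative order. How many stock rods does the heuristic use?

7

Sorted descending: 125, 120, 115, 115, 115, 100, 100, 60, 55, 25, 20, 20, 20, 20.
  125 → stock rod 1 (new)  [load 125/190]
  120 → stock rod 2 (new)  [load 120/190]
  115 → stock rod 3 (new)  [load 115/190]
  115 → stock rod 4 (new)  [load 115/190]
  115 → stock rod 5 (new)  [load 115/190]
  100 → stock rod 6 (new)  [load 100/190]
  100 → stock rod 7 (new)  [load 100/190]
  60 → stock rod 1  [load 185/190]
  55 → stock rod 2  [load 175/190]
  25 → stock rod 3  [load 140/190]
  20 → stock rod 3  [load 160/190]
  20 → stock rod 3  [load 180/190]
  20 → stock rod 4  [load 135/190]
  20 → stock rod 4  [load 155/190]
7 stock rods opened.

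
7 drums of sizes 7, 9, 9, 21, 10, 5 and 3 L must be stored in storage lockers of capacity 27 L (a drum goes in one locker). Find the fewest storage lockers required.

Total = 21 + 10 + 9 + 9 + 7 + 5 + 3 = 64 L.
Lower bound: ⌈64/27⌉ = 3 storage lockers.
A packing using 3 storage lockers:
  locker 1: 21 + 5 = 26
  locker 2: 10 + 9 + 7 = 26
  locker 3: 9 + 3 = 12
This matches the lower bound, so 3 is optimal.

3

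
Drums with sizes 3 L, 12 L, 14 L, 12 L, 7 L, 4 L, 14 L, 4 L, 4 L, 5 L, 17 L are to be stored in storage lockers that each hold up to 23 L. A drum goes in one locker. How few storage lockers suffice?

Total = 17 + 14 + 14 + 12 + 12 + 7 + 5 + 4 + 4 + 4 + 3 = 96 L.
Lower bound: ⌈96/23⌉ = 5 storage lockers.
A packing using 5 storage lockers:
  locker 1: 17 + 5 = 22
  locker 2: 14 + 7 = 21
  locker 3: 14 + 4 + 4 = 22
  locker 4: 12 + 4 + 3 = 19
  locker 5: 12 = 12
This matches the lower bound, so 5 is optimal.

5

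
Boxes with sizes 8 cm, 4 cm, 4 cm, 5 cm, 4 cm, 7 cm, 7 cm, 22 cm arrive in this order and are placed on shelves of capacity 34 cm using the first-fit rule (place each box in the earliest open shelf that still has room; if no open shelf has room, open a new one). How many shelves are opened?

2

  8 → shelf 1 (new)  [load 8/34]
  4 → shelf 1  [load 12/34]
  4 → shelf 1  [load 16/34]
  5 → shelf 1  [load 21/34]
  4 → shelf 1  [load 25/34]
  7 → shelf 1  [load 32/34]
  7 → shelf 2 (new)  [load 7/34]
  22 → shelf 2  [load 29/34]
2 shelves opened.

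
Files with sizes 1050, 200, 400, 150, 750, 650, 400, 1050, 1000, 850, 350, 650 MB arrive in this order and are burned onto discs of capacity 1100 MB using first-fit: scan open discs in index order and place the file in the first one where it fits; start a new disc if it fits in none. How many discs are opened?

  1050 → disc 1 (new)  [load 1050/1100]
  200 → disc 2 (new)  [load 200/1100]
  400 → disc 2  [load 600/1100]
  150 → disc 2  [load 750/1100]
  750 → disc 3 (new)  [load 750/1100]
  650 → disc 4 (new)  [load 650/1100]
  400 → disc 4  [load 1050/1100]
  1050 → disc 5 (new)  [load 1050/1100]
  1000 → disc 6 (new)  [load 1000/1100]
  850 → disc 7 (new)  [load 850/1100]
  350 → disc 2  [load 1100/1100]
  650 → disc 8 (new)  [load 650/1100]
8 discs opened.

8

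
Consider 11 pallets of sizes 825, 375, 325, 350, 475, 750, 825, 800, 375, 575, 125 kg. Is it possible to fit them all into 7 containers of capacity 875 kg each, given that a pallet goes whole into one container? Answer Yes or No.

Total = 5800 kg; ⌈5800/875⌉ = 7.
The bound of 7 does not rule out 7, but exhaustive search shows no assignment into 7 containers of capacity 875 kg exists — the minimum is 8.

No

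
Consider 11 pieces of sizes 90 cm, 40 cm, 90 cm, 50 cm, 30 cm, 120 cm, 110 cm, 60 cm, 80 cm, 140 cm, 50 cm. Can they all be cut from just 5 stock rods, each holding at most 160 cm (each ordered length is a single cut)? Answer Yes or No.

No

Total = 860 cm; ⌈860/160⌉ = 6.
At least 6 stock rods are required, but only 5 are allowed.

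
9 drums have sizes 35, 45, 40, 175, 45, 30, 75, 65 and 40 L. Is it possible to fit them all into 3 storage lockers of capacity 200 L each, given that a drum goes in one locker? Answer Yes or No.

Yes

A valid assignment using 3 storage lockers:
  locker 1: 175 = 175
  locker 2: 75 + 65 + 45 = 185
  locker 3: 45 + 40 + 40 + 35 + 30 = 190
Every load is within 200 L, so 3 storage lockers suffice.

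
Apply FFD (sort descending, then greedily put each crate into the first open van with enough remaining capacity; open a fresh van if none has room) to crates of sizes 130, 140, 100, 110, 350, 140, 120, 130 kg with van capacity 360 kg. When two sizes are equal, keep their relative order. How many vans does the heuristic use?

Sorted descending: 350, 140, 140, 130, 130, 120, 110, 100.
  350 → van 1 (new)  [load 350/360]
  140 → van 2 (new)  [load 140/360]
  140 → van 2  [load 280/360]
  130 → van 3 (new)  [load 130/360]
  130 → van 3  [load 260/360]
  120 → van 4 (new)  [load 120/360]
  110 → van 4  [load 230/360]
  100 → van 3  [load 360/360]
4 vans opened.

4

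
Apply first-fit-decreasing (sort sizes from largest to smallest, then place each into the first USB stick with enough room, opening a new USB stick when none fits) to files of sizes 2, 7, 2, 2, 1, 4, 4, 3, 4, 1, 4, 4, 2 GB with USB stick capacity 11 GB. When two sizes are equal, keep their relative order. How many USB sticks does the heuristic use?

4

Sorted descending: 7, 4, 4, 4, 4, 4, 3, 2, 2, 2, 2, 1, 1.
  7 → USB stick 1 (new)  [load 7/11]
  4 → USB stick 1  [load 11/11]
  4 → USB stick 2 (new)  [load 4/11]
  4 → USB stick 2  [load 8/11]
  4 → USB stick 3 (new)  [load 4/11]
  4 → USB stick 3  [load 8/11]
  3 → USB stick 2  [load 11/11]
  2 → USB stick 3  [load 10/11]
  2 → USB stick 4 (new)  [load 2/11]
  2 → USB stick 4  [load 4/11]
  2 → USB stick 4  [load 6/11]
  1 → USB stick 3  [load 11/11]
  1 → USB stick 4  [load 7/11]
4 USB sticks opened.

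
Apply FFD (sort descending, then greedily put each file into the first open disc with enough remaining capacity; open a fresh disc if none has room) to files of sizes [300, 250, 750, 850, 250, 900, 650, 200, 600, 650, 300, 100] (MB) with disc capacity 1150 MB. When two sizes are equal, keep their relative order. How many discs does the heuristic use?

Sorted descending: 900, 850, 750, 650, 650, 600, 300, 300, 250, 250, 200, 100.
  900 → disc 1 (new)  [load 900/1150]
  850 → disc 2 (new)  [load 850/1150]
  750 → disc 3 (new)  [load 750/1150]
  650 → disc 4 (new)  [load 650/1150]
  650 → disc 5 (new)  [load 650/1150]
  600 → disc 6 (new)  [load 600/1150]
  300 → disc 2  [load 1150/1150]
  300 → disc 3  [load 1050/1150]
  250 → disc 1  [load 1150/1150]
  250 → disc 4  [load 900/1150]
  200 → disc 4  [load 1100/1150]
  100 → disc 3  [load 1150/1150]
6 discs opened.

6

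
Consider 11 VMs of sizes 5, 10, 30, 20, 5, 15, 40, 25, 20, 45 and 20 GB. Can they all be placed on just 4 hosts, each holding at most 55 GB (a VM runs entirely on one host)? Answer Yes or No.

Total = 235 GB; ⌈235/55⌉ = 5.
At least 5 hosts are required, but only 4 are allowed.

No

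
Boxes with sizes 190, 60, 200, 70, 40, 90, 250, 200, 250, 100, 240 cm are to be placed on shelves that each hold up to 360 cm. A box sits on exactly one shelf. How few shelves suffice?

6

Total = 250 + 250 + 240 + 200 + 200 + 190 + 100 + 90 + 70 + 60 + 40 = 1690 cm.
Lower bound: ⌈1690/360⌉ = 5 shelves.
Also, 6 boxes each exceed 180 cm, and no two of those can share a shelf, so at least 6 shelves are needed.
A packing using 6 shelves:
  shelf 1: 250 + 100 = 350
  shelf 2: 250 + 90 = 340
  shelf 3: 240 + 70 + 40 = 350
  shelf 4: 200 + 60 = 260
  shelf 5: 200 = 200
  shelf 6: 190 = 190
This matches the lower bound, so 6 is optimal.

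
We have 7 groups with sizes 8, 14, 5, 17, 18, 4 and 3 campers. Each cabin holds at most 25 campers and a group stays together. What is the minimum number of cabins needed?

3

Total = 18 + 17 + 14 + 8 + 5 + 4 + 3 = 69 campers.
Lower bound: ⌈69/25⌉ = 3 cabins.
A packing using 3 cabins:
  cabin 1: 18 + 5 = 23
  cabin 2: 17 + 8 = 25
  cabin 3: 14 + 4 + 3 = 21
This matches the lower bound, so 3 is optimal.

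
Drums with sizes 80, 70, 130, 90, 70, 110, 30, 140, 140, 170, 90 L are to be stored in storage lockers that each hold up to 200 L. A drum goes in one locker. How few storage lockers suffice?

7

Total = 170 + 140 + 140 + 130 + 110 + 90 + 90 + 80 + 70 + 70 + 30 = 1120 L.
Lower bound: ⌈1120/200⌉ = 6 storage lockers.
A packing using 7 storage lockers:
  locker 1: 170 + 30 = 200
  locker 2: 140 = 140
  locker 3: 140 = 140
  locker 4: 130 + 70 = 200
  locker 5: 110 + 90 = 200
  locker 6: 90 + 80 = 170
  locker 7: 70 = 70
No arrangement into 6 storage lockers stays within capacity, so 7 is optimal.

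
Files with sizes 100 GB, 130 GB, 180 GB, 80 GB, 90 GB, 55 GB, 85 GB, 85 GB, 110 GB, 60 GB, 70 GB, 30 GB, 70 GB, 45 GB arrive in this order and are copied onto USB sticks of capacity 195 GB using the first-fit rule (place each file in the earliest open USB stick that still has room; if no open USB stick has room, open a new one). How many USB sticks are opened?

  100 → USB stick 1 (new)  [load 100/195]
  130 → USB stick 2 (new)  [load 130/195]
  180 → USB stick 3 (new)  [load 180/195]
  80 → USB stick 1  [load 180/195]
  90 → USB stick 4 (new)  [load 90/195]
  55 → USB stick 2  [load 185/195]
  85 → USB stick 4  [load 175/195]
  85 → USB stick 5 (new)  [load 85/195]
  110 → USB stick 5  [load 195/195]
  60 → USB stick 6 (new)  [load 60/195]
  70 → USB stick 6  [load 130/195]
  30 → USB stick 6  [load 160/195]
  70 → USB stick 7 (new)  [load 70/195]
  45 → USB stick 7  [load 115/195]
7 USB sticks opened.

7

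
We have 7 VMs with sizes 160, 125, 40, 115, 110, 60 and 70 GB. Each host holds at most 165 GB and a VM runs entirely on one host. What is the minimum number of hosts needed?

5

Total = 160 + 125 + 115 + 110 + 70 + 60 + 40 = 680 GB.
Lower bound: ⌈680/165⌉ = 5 hosts.
A packing using 5 hosts:
  host 1: 160 = 160
  host 2: 125 + 40 = 165
  host 3: 115 = 115
  host 4: 110 = 110
  host 5: 70 + 60 = 130
This matches the lower bound, so 5 is optimal.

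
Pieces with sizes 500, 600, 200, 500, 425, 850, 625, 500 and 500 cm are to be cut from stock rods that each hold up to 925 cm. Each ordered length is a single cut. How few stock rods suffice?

Total = 850 + 625 + 600 + 500 + 500 + 500 + 500 + 425 + 200 = 4700 cm.
Lower bound: ⌈4700/925⌉ = 6 stock rods.
Also, 7 pieces each exceed 925/2 cm, and no two of those can share a stock rod, so at least 7 stock rods are needed.
A packing using 7 stock rods:
  stock rod 1: 850 = 850
  stock rod 2: 625 + 200 = 825
  stock rod 3: 600 = 600
  stock rod 4: 500 + 425 = 925
  stock rod 5: 500 = 500
  stock rod 6: 500 = 500
  stock rod 7: 500 = 500
This matches the lower bound, so 7 is optimal.

7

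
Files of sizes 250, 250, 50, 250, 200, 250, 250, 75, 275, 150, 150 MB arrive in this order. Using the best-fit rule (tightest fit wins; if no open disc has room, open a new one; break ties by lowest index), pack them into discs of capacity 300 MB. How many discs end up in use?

8

  250 → disc 1 (new)  [load 250/300]
  250 → disc 2 (new)  [load 250/300]
  50 → disc 1  [load 300/300]
  250 → disc 3 (new)  [load 250/300]
  200 → disc 4 (new)  [load 200/300]
  250 → disc 5 (new)  [load 250/300]
  250 → disc 6 (new)  [load 250/300]
  75 → disc 4  [load 275/300]
  275 → disc 7 (new)  [load 275/300]
  150 → disc 8 (new)  [load 150/300]
  150 → disc 8  [load 300/300]
8 discs opened.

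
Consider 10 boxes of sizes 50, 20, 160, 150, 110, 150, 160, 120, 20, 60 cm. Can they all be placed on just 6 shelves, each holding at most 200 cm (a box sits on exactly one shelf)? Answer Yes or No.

A valid assignment using 6 shelves:
  shelf 1: 160 + 20 + 20 = 200
  shelf 2: 160 = 160
  shelf 3: 150 + 50 = 200
  shelf 4: 150 = 150
  shelf 5: 120 + 60 = 180
  shelf 6: 110 = 110
Every load is within 200 cm, so 6 shelves suffice.

Yes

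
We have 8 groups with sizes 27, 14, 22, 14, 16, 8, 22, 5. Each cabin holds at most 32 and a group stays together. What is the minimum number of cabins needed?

Total = 27 + 22 + 22 + 16 + 14 + 14 + 8 + 5 = 128.
Lower bound: ⌈128/32⌉ = 4 cabins.
A packing using 5 cabins:
  cabin 1: 27 + 5 = 32
  cabin 2: 22 + 8 = 30
  cabin 3: 22 = 22
  cabin 4: 16 + 14 = 30
  cabin 5: 14 = 14
No arrangement into 4 cabins stays within capacity, so 5 is optimal.

5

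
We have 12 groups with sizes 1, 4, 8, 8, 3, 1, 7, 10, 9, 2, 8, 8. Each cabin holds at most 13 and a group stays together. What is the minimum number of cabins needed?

7

Total = 10 + 9 + 8 + 8 + 8 + 8 + 7 + 4 + 3 + 2 + 1 + 1 = 69.
Lower bound: ⌈69/13⌉ = 6 cabins.
Also, 7 groups each exceed 13/2, and no two of those can share a cabin, so at least 7 cabins are needed.
A packing using 7 cabins:
  cabin 1: 10 + 3 = 13
  cabin 2: 9 + 4 = 13
  cabin 3: 8 + 2 + 1 + 1 = 12
  cabin 4: 8 = 8
  cabin 5: 8 = 8
  cabin 6: 8 = 8
  cabin 7: 7 = 7
This matches the lower bound, so 7 is optimal.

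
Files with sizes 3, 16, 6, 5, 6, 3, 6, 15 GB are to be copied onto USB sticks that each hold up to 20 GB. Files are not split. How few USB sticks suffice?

Total = 16 + 15 + 6 + 6 + 6 + 5 + 3 + 3 = 60 GB.
Lower bound: ⌈60/20⌉ = 3 USB sticks.
A packing using 4 USB sticks:
  USB stick 1: 16 + 3 = 19
  USB stick 2: 15 + 5 = 20
  USB stick 3: 6 + 6 + 6 = 18
  USB stick 4: 3 = 3
No arrangement into 3 USB sticks stays within capacity, so 4 is optimal.

4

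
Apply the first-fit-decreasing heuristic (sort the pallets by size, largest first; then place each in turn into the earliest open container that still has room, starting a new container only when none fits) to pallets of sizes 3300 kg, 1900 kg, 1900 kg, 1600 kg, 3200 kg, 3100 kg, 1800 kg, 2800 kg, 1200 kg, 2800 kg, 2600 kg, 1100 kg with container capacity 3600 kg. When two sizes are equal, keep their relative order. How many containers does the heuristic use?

Sorted descending: 3300, 3200, 3100, 2800, 2800, 2600, 1900, 1900, 1800, 1600, 1200, 1100.
  3300 → container 1 (new)  [load 3300/3600]
  3200 → container 2 (new)  [load 3200/3600]
  3100 → container 3 (new)  [load 3100/3600]
  2800 → container 4 (new)  [load 2800/3600]
  2800 → container 5 (new)  [load 2800/3600]
  2600 → container 6 (new)  [load 2600/3600]
  1900 → container 7 (new)  [load 1900/3600]
  1900 → container 8 (new)  [load 1900/3600]
  1800 → container 9 (new)  [load 1800/3600]
  1600 → container 7  [load 3500/3600]
  1200 → container 8  [load 3100/3600]
  1100 → container 9  [load 2900/3600]
9 containers opened.

9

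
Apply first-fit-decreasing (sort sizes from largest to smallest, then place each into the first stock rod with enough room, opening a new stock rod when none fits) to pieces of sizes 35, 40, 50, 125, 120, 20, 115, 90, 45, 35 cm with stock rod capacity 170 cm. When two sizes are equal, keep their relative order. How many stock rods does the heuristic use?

Sorted descending: 125, 120, 115, 90, 50, 45, 40, 35, 35, 20.
  125 → stock rod 1 (new)  [load 125/170]
  120 → stock rod 2 (new)  [load 120/170]
  115 → stock rod 3 (new)  [load 115/170]
  90 → stock rod 4 (new)  [load 90/170]
  50 → stock rod 2  [load 170/170]
  45 → stock rod 1  [load 170/170]
  40 → stock rod 3  [load 155/170]
  35 → stock rod 4  [load 125/170]
  35 → stock rod 4  [load 160/170]
  20 → stock rod 5 (new)  [load 20/170]
5 stock rods opened.

5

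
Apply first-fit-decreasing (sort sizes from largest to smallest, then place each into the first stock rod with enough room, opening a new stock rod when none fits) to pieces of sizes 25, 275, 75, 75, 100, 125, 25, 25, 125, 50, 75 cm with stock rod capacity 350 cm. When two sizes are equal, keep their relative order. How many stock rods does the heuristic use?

Sorted descending: 275, 125, 125, 100, 75, 75, 75, 50, 25, 25, 25.
  275 → stock rod 1 (new)  [load 275/350]
  125 → stock rod 2 (new)  [load 125/350]
  125 → stock rod 2  [load 250/350]
  100 → stock rod 2  [load 350/350]
  75 → stock rod 1  [load 350/350]
  75 → stock rod 3 (new)  [load 75/350]
  75 → stock rod 3  [load 150/350]
  50 → stock rod 3  [load 200/350]
  25 → stock rod 3  [load 225/350]
  25 → stock rod 3  [load 250/350]
  25 → stock rod 3  [load 275/350]
3 stock rods opened.

3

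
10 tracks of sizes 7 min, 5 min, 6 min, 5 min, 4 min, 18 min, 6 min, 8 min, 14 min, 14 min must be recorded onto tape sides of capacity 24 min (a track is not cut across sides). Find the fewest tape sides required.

4

Total = 18 + 14 + 14 + 8 + 7 + 6 + 6 + 5 + 5 + 4 = 87 min.
Lower bound: ⌈87/24⌉ = 4 tape sides.
A packing using 4 tape sides:
  side 1: 18 + 6 = 24
  side 2: 14 + 8 = 22
  side 3: 14 + 7 = 21
  side 4: 6 + 5 + 5 + 4 = 20
This matches the lower bound, so 4 is optimal.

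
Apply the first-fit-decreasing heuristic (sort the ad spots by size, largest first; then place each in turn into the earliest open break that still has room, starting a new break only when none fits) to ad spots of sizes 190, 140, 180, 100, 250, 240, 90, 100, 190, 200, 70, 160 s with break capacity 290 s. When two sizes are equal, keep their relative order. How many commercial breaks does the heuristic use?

Sorted descending: 250, 240, 200, 190, 190, 180, 160, 140, 100, 100, 90, 70.
  250 → break 1 (new)  [load 250/290]
  240 → break 2 (new)  [load 240/290]
  200 → break 3 (new)  [load 200/290]
  190 → break 4 (new)  [load 190/290]
  190 → break 5 (new)  [load 190/290]
  180 → break 6 (new)  [load 180/290]
  160 → break 7 (new)  [load 160/290]
  140 → break 8 (new)  [load 140/290]
  100 → break 4  [load 290/290]
  100 → break 5  [load 290/290]
  90 → break 3  [load 290/290]
  70 → break 6  [load 250/290]
8 commercial breaks opened.

8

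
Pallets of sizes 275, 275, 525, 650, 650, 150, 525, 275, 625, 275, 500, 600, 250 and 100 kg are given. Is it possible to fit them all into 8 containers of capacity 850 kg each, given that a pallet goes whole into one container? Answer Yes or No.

A valid assignment using 8 containers:
  container 1: 650 + 150 = 800
  container 2: 650 + 100 = 750
  container 3: 625 = 625
  container 4: 600 + 250 = 850
  container 5: 525 + 275 = 800
  container 6: 525 + 275 = 800
  container 7: 500 + 275 = 775
  container 8: 275 = 275
Every load is within 850 kg, so 8 containers suffice.

Yes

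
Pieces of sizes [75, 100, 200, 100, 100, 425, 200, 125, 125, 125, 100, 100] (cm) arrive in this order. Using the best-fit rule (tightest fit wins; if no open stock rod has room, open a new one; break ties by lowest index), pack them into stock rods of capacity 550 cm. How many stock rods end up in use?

  75 → stock rod 1 (new)  [load 75/550]
  100 → stock rod 1  [load 175/550]
  200 → stock rod 1  [load 375/550]
  100 → stock rod 1  [load 475/550]
  100 → stock rod 2 (new)  [load 100/550]
  425 → stock rod 2  [load 525/550]
  200 → stock rod 3 (new)  [load 200/550]
  125 → stock rod 3  [load 325/550]
  125 → stock rod 3  [load 450/550]
  125 → stock rod 4 (new)  [load 125/550]
  100 → stock rod 3  [load 550/550]
  100 → stock rod 4  [load 225/550]
4 stock rods opened.

4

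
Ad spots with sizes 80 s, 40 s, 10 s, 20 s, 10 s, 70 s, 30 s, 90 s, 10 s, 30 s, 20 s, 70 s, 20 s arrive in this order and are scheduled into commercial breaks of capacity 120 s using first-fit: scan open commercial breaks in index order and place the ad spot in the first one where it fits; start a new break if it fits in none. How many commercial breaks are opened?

5

  80 → break 1 (new)  [load 80/120]
  40 → break 1  [load 120/120]
  10 → break 2 (new)  [load 10/120]
  20 → break 2  [load 30/120]
  10 → break 2  [load 40/120]
  70 → break 2  [load 110/120]
  30 → break 3 (new)  [load 30/120]
  90 → break 3  [load 120/120]
  10 → break 2  [load 120/120]
  30 → break 4 (new)  [load 30/120]
  20 → break 4  [load 50/120]
  70 → break 4  [load 120/120]
  20 → break 5 (new)  [load 20/120]
5 commercial breaks opened.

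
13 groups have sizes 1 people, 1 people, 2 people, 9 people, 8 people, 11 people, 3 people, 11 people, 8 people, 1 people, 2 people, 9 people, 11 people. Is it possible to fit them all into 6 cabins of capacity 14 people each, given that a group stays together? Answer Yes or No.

No

Total = 77 people; ⌈77/14⌉ = 6.
7 groups each exceed half the capacity and cannot share a cabin, forcing at least 7 cabins.
At least 7 cabins are required, but only 6 are allowed.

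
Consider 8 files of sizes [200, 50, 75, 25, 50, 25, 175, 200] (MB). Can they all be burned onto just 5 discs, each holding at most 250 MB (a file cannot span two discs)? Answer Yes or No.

Yes

A valid assignment using 4 discs:
  disc 1: 200 + 50 = 250
  disc 2: 200 + 50 = 250
  disc 3: 175 + 75 = 250
  disc 4: 25 + 25 = 50
That uses only 4 ≤ 5, so 5 discs are enough.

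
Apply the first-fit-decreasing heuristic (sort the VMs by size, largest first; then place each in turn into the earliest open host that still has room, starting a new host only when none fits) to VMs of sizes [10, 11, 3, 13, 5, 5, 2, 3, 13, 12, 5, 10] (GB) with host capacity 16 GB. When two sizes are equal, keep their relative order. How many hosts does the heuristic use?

6

Sorted descending: 13, 13, 12, 11, 10, 10, 5, 5, 5, 3, 3, 2.
  13 → host 1 (new)  [load 13/16]
  13 → host 2 (new)  [load 13/16]
  12 → host 3 (new)  [load 12/16]
  11 → host 4 (new)  [load 11/16]
  10 → host 5 (new)  [load 10/16]
  10 → host 6 (new)  [load 10/16]
  5 → host 4  [load 16/16]
  5 → host 5  [load 15/16]
  5 → host 6  [load 15/16]
  3 → host 1  [load 16/16]
  3 → host 2  [load 16/16]
  2 → host 3  [load 14/16]
6 hosts opened.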